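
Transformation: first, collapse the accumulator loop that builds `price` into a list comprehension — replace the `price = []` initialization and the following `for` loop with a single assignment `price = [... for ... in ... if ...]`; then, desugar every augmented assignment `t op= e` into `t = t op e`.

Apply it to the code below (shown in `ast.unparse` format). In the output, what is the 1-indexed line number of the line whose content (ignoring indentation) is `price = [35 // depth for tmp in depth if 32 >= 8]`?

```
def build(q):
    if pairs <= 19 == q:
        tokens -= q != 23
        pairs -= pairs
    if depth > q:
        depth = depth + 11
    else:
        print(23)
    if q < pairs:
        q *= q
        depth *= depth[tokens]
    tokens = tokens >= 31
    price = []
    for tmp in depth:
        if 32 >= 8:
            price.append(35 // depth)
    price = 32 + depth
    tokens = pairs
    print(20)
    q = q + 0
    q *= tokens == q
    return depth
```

Transformed code:
def build(q):
    if pairs <= 19 == q:
        tokens = tokens - (q != 23)
        pairs = pairs - pairs
    if depth > q:
        depth = depth + 11
    else:
        print(23)
    if q < pairs:
        q = q * q
        depth = depth * depth[tokens]
    tokens = tokens >= 31
    price = [35 // depth for tmp in depth if 32 >= 8]
    price = 32 + depth
    tokens = pairs
    print(20)
    q = q + 0
    q = q * (tokens == q)
    return depth

13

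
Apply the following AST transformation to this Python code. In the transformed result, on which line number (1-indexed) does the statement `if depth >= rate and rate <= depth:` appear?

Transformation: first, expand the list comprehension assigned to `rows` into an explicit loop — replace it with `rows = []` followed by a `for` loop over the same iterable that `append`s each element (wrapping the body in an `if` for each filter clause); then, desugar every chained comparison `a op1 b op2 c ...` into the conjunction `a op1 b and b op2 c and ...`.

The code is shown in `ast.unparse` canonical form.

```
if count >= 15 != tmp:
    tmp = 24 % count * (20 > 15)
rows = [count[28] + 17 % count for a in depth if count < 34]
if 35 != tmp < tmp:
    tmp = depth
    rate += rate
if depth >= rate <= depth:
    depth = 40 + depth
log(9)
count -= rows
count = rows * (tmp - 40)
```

10

Transformed code:
if count >= 15 and 15 != tmp:
    tmp = 24 % count * (20 > 15)
rows = []
for a in depth:
    if count < 34:
        rows.append(count[28] + 17 % count)
if 35 != tmp and tmp < tmp:
    tmp = depth
    rate += rate
if depth >= rate and rate <= depth:
    depth = 40 + depth
log(9)
count -= rows
count = rows * (tmp - 40)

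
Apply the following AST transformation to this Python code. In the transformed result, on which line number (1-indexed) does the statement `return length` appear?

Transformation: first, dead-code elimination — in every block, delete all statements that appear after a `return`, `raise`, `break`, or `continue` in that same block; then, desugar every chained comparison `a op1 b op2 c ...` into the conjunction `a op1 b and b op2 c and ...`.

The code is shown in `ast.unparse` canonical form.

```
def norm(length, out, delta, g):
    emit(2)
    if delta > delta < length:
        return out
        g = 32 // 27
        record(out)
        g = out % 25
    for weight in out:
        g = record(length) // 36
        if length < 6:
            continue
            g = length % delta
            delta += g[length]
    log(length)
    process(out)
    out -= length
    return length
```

Transformed code:
def norm(length, out, delta, g):
    emit(2)
    if delta > delta and delta < length:
        return out
    for weight in out:
        g = record(length) // 36
        if length < 6:
            continue
    log(length)
    process(out)
    out -= length
    return length

12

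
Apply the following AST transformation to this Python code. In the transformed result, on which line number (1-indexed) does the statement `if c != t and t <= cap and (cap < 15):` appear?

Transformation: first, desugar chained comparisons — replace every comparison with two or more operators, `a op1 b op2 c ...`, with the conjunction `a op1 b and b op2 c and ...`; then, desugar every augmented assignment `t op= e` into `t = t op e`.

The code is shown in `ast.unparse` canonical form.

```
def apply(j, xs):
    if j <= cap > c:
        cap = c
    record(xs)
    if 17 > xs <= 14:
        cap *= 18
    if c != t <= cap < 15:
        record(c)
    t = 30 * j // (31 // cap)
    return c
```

7

Transformed code:
def apply(j, xs):
    if j <= cap and cap > c:
        cap = c
    record(xs)
    if 17 > xs and xs <= 14:
        cap = cap * 18
    if c != t and t <= cap and (cap < 15):
        record(c)
    t = 30 * j // (31 // cap)
    return c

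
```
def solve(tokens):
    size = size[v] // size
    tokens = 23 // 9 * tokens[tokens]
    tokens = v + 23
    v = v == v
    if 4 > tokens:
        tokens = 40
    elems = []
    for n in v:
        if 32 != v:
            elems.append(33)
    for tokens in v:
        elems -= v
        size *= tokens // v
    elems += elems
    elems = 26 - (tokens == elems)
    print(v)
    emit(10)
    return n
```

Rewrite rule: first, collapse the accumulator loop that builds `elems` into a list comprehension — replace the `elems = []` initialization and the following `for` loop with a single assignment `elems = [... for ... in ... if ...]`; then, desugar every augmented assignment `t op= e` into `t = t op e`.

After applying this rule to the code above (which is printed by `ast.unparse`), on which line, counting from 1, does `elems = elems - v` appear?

10

Transformed code:
def solve(tokens):
    size = size[v] // size
    tokens = 23 // 9 * tokens[tokens]
    tokens = v + 23
    v = v == v
    if 4 > tokens:
        tokens = 40
    elems = [33 for n in v if 32 != v]
    for tokens in v:
        elems = elems - v
        size = size * (tokens // v)
    elems = elems + elems
    elems = 26 - (tokens == elems)
    print(v)
    emit(10)
    return n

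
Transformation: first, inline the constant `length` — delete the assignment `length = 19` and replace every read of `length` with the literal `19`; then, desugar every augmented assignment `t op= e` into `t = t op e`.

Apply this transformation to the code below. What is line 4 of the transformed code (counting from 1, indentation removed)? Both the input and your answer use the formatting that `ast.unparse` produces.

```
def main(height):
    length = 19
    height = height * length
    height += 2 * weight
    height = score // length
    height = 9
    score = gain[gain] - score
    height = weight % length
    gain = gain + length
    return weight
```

height = score // 19

Transformed code:
def main(height):
    height = height * 19
    height = height + 2 * weight
    height = score // 19
    height = 9
    score = gain[gain] - score
    height = weight % 19
    gain = gain + 19
    return weight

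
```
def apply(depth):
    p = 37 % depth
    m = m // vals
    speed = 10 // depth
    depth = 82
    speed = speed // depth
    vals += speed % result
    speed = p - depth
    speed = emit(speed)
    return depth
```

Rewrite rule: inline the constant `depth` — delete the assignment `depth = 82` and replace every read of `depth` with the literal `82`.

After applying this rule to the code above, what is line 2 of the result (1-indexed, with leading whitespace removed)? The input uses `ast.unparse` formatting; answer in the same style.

Transformed code:
def apply(depth):
    p = 37 % 82
    m = m // vals
    speed = 10 // 82
    speed = speed // 82
    vals += speed % result
    speed = p - 82
    speed = emit(speed)
    return 82

p = 37 % 82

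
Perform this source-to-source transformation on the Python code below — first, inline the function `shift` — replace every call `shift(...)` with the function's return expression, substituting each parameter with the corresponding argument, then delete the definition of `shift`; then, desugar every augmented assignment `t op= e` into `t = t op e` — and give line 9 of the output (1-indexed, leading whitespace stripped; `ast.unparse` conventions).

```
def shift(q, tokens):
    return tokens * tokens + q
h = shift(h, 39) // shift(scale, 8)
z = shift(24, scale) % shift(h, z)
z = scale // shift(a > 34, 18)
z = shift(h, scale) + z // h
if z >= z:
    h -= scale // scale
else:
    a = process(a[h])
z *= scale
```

Transformed code:
h = (39 * 39 + h) // (8 * 8 + scale)
z = (scale * scale + 24) % (z * z + h)
z = scale // (18 * 18 + (a > 34))
z = scale * scale + h + z // h
if z >= z:
    h = h - scale // scale
else:
    a = process(a[h])
z = z * scale

z = z * scale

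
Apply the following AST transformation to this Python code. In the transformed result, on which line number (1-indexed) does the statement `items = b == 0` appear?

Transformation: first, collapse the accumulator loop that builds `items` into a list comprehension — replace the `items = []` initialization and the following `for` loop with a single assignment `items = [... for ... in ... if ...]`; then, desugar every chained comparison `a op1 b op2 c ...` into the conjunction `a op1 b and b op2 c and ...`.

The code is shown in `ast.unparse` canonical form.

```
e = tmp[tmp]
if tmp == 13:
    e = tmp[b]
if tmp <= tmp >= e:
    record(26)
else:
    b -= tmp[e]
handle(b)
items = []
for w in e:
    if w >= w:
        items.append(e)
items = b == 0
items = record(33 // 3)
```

Transformed code:
e = tmp[tmp]
if tmp == 13:
    e = tmp[b]
if tmp <= tmp and tmp >= e:
    record(26)
else:
    b -= tmp[e]
handle(b)
items = [e for w in e if w >= w]
items = b == 0
items = record(33 // 3)

10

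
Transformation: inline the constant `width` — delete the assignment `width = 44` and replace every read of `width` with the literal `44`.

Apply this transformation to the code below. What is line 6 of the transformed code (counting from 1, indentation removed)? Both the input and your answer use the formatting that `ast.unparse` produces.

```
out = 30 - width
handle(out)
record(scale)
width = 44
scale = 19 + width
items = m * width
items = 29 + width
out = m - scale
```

Transformed code:
out = 30 - 44
handle(out)
record(scale)
scale = 19 + 44
items = m * 44
items = 29 + 44
out = m - scale

items = 29 + 44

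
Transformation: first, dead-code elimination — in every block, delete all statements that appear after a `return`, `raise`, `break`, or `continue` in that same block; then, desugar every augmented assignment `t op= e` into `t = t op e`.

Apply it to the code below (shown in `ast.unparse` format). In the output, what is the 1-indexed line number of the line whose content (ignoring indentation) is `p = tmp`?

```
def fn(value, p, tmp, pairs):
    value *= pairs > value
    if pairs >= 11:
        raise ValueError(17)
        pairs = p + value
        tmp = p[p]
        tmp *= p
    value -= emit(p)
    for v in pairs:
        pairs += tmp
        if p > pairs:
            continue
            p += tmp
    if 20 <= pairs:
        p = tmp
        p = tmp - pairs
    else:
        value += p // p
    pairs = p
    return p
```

Transformed code:
def fn(value, p, tmp, pairs):
    value = value * (pairs > value)
    if pairs >= 11:
        raise ValueError(17)
    value = value - emit(p)
    for v in pairs:
        pairs = pairs + tmp
        if p > pairs:
            continue
    if 20 <= pairs:
        p = tmp
        p = tmp - pairs
    else:
        value = value + p // p
    pairs = p
    return p

11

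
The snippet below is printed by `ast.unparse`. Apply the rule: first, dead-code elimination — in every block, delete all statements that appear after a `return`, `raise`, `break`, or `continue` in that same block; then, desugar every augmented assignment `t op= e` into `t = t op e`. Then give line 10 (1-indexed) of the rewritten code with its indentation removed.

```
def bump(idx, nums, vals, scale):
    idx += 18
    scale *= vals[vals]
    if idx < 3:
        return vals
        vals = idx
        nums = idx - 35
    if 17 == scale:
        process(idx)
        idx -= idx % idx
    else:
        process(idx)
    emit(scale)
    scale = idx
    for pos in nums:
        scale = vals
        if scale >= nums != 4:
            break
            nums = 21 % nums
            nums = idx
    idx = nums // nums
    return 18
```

Transformed code:
def bump(idx, nums, vals, scale):
    idx = idx + 18
    scale = scale * vals[vals]
    if idx < 3:
        return vals
    if 17 == scale:
        process(idx)
        idx = idx - idx % idx
    else:
        process(idx)
    emit(scale)
    scale = idx
    for pos in nums:
        scale = vals
        if scale >= nums != 4:
            break
    idx = nums // nums
    return 18

process(idx)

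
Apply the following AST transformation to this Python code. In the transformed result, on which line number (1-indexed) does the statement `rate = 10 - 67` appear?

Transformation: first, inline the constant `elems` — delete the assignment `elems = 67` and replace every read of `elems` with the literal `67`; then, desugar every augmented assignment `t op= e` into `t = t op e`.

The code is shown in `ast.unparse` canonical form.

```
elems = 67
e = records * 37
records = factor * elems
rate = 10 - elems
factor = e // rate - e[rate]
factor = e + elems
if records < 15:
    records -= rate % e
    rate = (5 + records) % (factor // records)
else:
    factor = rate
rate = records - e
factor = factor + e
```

Transformed code:
e = records * 37
records = factor * 67
rate = 10 - 67
factor = e // rate - e[rate]
factor = e + 67
if records < 15:
    records = records - rate % e
    rate = (5 + records) % (factor // records)
else:
    factor = rate
rate = records - e
factor = factor + e

3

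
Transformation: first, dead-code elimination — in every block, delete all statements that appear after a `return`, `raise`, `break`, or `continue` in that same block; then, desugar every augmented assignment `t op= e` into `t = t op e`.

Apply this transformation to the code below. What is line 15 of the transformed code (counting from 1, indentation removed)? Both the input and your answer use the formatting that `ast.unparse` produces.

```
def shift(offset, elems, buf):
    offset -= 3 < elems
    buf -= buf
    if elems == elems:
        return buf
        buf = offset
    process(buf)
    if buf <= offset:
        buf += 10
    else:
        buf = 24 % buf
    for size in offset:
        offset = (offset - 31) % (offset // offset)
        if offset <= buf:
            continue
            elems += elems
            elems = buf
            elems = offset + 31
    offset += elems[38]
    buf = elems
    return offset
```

Transformed code:
def shift(offset, elems, buf):
    offset = offset - (3 < elems)
    buf = buf - buf
    if elems == elems:
        return buf
    process(buf)
    if buf <= offset:
        buf = buf + 10
    else:
        buf = 24 % buf
    for size in offset:
        offset = (offset - 31) % (offset // offset)
        if offset <= buf:
            continue
    offset = offset + elems[38]
    buf = elems
    return offset

offset = offset + elems[38]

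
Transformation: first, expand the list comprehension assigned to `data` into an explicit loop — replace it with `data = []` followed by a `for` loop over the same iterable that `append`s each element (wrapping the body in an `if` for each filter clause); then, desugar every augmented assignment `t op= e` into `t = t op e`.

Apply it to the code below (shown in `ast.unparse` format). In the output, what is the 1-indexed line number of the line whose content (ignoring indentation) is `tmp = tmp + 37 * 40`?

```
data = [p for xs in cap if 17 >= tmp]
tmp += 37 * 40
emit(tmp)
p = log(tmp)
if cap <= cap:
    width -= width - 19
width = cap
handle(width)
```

Transformed code:
data = []
for xs in cap:
    if 17 >= tmp:
        data.append(p)
tmp = tmp + 37 * 40
emit(tmp)
p = log(tmp)
if cap <= cap:
    width = width - (width - 19)
width = cap
handle(width)

5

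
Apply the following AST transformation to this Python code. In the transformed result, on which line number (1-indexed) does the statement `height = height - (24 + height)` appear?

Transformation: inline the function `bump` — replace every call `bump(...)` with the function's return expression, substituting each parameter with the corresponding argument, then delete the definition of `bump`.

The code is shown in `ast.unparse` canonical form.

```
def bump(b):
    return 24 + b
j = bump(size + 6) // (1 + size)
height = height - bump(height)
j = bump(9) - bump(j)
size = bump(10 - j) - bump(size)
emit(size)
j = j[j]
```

Transformed code:
j = (24 + (size + 6)) // (1 + size)
height = height - (24 + height)
j = 24 + 9 - (24 + j)
size = 24 + (10 - j) - (24 + size)
emit(size)
j = j[j]

2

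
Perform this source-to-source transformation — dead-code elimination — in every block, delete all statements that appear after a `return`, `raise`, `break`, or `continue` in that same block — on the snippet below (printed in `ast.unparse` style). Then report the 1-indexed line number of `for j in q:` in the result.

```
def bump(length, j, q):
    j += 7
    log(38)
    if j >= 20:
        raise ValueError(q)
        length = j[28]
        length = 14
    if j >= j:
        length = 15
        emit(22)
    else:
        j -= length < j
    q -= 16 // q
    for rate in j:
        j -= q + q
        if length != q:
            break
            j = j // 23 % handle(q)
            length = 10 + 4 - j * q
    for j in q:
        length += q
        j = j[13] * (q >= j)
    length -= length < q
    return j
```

16

Transformed code:
def bump(length, j, q):
    j += 7
    log(38)
    if j >= 20:
        raise ValueError(q)
    if j >= j:
        length = 15
        emit(22)
    else:
        j -= length < j
    q -= 16 // q
    for rate in j:
        j -= q + q
        if length != q:
            break
    for j in q:
        length += q
        j = j[13] * (q >= j)
    length -= length < q
    return j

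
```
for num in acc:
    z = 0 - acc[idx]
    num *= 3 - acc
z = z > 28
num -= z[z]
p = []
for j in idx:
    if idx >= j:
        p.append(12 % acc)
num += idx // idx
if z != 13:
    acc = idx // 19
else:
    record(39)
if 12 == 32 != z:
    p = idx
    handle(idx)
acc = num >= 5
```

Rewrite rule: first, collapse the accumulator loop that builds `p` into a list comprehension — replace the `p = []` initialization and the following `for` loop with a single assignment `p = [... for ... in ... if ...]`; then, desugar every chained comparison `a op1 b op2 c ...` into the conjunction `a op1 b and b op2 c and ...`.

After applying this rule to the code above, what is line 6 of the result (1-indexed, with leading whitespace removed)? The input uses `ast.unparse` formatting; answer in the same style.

p = [12 % acc for j in idx if idx >= j]

Transformed code:
for num in acc:
    z = 0 - acc[idx]
    num *= 3 - acc
z = z > 28
num -= z[z]
p = [12 % acc for j in idx if idx >= j]
num += idx // idx
if z != 13:
    acc = idx // 19
else:
    record(39)
if 12 == 32 and 32 != z:
    p = idx
    handle(idx)
acc = num >= 5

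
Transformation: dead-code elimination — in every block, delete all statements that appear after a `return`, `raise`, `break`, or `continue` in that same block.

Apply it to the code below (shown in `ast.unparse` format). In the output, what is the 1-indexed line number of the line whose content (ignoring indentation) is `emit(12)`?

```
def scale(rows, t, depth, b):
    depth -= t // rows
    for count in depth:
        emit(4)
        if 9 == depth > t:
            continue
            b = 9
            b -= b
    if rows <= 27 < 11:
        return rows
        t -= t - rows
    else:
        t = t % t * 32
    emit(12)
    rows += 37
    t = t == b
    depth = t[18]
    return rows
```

11

Transformed code:
def scale(rows, t, depth, b):
    depth -= t // rows
    for count in depth:
        emit(4)
        if 9 == depth > t:
            continue
    if rows <= 27 < 11:
        return rows
    else:
        t = t % t * 32
    emit(12)
    rows += 37
    t = t == b
    depth = t[18]
    return rows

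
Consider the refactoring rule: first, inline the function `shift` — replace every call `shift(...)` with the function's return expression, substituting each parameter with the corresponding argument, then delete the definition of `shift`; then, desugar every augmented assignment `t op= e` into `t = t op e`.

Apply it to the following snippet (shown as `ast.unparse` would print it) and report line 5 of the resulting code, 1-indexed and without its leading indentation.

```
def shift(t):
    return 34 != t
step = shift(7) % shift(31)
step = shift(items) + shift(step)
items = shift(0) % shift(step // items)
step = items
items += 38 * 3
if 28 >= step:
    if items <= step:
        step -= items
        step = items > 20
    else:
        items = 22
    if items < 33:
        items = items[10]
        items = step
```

Transformed code:
step = (34 != 7) % (34 != 31)
step = (34 != items) + (34 != step)
items = (34 != 0) % (34 != step // items)
step = items
items = items + 38 * 3
if 28 >= step:
    if items <= step:
        step = step - items
        step = items > 20
    else:
        items = 22
    if items < 33:
        items = items[10]
        items = step

items = items + 38 * 3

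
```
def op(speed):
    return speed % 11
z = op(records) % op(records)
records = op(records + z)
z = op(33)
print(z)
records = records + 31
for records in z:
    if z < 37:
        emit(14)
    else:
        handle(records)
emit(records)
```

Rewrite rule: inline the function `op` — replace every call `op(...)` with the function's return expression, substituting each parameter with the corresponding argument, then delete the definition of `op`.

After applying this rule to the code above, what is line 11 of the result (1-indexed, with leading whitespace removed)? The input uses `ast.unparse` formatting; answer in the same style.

emit(records)

Transformed code:
z = records % 11 % (records % 11)
records = (records + z) % 11
z = 33 % 11
print(z)
records = records + 31
for records in z:
    if z < 37:
        emit(14)
    else:
        handle(records)
emit(records)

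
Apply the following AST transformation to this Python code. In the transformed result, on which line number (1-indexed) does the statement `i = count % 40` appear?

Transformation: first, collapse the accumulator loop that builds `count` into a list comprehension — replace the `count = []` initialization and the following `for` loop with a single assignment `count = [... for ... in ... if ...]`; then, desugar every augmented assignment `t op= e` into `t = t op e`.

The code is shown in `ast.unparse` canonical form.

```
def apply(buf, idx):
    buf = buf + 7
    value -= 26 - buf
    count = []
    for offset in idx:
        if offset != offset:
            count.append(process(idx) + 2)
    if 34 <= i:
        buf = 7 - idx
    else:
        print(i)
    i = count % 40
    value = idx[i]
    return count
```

Transformed code:
def apply(buf, idx):
    buf = buf + 7
    value = value - (26 - buf)
    count = [process(idx) + 2 for offset in idx if offset != offset]
    if 34 <= i:
        buf = 7 - idx
    else:
        print(i)
    i = count % 40
    value = idx[i]
    return count

9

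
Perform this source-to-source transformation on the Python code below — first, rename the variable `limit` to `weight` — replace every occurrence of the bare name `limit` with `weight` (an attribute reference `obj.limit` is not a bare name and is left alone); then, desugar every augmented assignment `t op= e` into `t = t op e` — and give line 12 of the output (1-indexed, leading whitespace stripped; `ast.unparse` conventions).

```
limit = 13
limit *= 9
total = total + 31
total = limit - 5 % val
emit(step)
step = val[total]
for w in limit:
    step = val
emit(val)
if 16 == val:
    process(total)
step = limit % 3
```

Transformed code:
weight = 13
weight = weight * 9
total = total + 31
total = weight - 5 % val
emit(step)
step = val[total]
for w in weight:
    step = val
emit(val)
if 16 == val:
    process(total)
step = weight % 3

step = weight % 3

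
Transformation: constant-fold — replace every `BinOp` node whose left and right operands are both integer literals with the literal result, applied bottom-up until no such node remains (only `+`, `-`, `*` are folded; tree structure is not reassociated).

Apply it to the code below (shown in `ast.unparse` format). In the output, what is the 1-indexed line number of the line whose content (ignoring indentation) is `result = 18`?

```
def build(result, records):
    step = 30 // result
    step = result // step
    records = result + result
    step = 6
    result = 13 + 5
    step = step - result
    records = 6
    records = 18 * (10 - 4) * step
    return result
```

Transformed code:
def build(result, records):
    step = 30 // result
    step = result // step
    records = result + result
    step = 6
    result = 18
    step = step - result
    records = 6
    records = 108 * step
    return result

6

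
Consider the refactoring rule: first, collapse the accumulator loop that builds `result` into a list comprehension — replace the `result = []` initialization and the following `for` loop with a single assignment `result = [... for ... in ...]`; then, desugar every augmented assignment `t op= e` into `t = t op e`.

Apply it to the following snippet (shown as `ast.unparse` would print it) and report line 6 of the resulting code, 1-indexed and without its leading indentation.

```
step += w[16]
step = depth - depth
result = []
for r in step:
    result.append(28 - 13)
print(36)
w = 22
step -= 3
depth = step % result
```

step = step - 3

Transformed code:
step = step + w[16]
step = depth - depth
result = [28 - 13 for r in step]
print(36)
w = 22
step = step - 3
depth = step % result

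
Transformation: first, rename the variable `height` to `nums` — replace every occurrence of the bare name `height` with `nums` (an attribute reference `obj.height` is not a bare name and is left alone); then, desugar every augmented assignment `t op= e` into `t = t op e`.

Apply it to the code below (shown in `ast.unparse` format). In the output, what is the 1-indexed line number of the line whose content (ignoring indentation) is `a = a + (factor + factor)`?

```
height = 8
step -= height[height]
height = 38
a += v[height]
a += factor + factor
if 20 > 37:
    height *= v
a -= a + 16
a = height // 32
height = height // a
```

5

Transformed code:
nums = 8
step = step - nums[nums]
nums = 38
a = a + v[nums]
a = a + (factor + factor)
if 20 > 37:
    nums = nums * v
a = a - (a + 16)
a = nums // 32
nums = nums // a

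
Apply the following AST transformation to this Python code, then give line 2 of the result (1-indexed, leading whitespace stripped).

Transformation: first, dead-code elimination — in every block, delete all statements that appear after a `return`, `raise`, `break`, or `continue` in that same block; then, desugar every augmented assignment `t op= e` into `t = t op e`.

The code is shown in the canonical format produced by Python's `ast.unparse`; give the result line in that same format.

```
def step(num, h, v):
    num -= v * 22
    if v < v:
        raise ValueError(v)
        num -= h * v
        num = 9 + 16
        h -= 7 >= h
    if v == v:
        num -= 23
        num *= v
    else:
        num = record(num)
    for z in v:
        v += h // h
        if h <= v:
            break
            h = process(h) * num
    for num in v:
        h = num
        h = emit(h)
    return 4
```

num = num - v * 22

Transformed code:
def step(num, h, v):
    num = num - v * 22
    if v < v:
        raise ValueError(v)
    if v == v:
        num = num - 23
        num = num * v
    else:
        num = record(num)
    for z in v:
        v = v + h // h
        if h <= v:
            break
    for num in v:
        h = num
        h = emit(h)
    return 4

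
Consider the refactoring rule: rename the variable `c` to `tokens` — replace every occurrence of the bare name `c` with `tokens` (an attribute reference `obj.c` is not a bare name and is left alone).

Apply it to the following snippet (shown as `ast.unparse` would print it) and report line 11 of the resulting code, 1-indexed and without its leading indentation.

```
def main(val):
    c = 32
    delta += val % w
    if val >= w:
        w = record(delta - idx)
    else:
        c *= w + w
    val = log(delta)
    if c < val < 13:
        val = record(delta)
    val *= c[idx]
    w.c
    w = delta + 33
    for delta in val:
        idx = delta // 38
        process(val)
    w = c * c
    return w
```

Transformed code:
def main(val):
    tokens = 32
    delta += val % w
    if val >= w:
        w = record(delta - idx)
    else:
        tokens *= w + w
    val = log(delta)
    if tokens < val < 13:
        val = record(delta)
    val *= tokens[idx]
    w.c
    w = delta + 33
    for delta in val:
        idx = delta // 38
        process(val)
    w = tokens * tokens
    return w

val *= tokens[idx]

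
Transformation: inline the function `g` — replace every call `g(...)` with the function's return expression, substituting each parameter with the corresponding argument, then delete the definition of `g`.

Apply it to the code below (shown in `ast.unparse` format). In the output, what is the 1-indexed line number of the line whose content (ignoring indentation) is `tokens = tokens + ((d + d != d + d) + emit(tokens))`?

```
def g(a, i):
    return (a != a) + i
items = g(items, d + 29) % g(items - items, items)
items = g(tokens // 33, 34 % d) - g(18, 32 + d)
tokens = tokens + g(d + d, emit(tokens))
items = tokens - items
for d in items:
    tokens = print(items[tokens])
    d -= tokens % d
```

3

Transformed code:
items = ((items != items) + (d + 29)) % ((items - items != items - items) + items)
items = (tokens // 33 != tokens // 33) + 34 % d - ((18 != 18) + (32 + d))
tokens = tokens + ((d + d != d + d) + emit(tokens))
items = tokens - items
for d in items:
    tokens = print(items[tokens])
    d -= tokens % d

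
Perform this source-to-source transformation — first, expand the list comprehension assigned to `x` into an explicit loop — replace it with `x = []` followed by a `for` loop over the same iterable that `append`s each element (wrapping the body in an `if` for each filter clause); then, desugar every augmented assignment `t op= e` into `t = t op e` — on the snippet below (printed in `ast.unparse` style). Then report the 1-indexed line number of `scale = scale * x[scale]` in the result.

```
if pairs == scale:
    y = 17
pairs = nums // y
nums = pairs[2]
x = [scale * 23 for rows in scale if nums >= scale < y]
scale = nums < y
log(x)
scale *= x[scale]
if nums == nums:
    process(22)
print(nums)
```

Transformed code:
if pairs == scale:
    y = 17
pairs = nums // y
nums = pairs[2]
x = []
for rows in scale:
    if nums >= scale < y:
        x.append(scale * 23)
scale = nums < y
log(x)
scale = scale * x[scale]
if nums == nums:
    process(22)
print(nums)

11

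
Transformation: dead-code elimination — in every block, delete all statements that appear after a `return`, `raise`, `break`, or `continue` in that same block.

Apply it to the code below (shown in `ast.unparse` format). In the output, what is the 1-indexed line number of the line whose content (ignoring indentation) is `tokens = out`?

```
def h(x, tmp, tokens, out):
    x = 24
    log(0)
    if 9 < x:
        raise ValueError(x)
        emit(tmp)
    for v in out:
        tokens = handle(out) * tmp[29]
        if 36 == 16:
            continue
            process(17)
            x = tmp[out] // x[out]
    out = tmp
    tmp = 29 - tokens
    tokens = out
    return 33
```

12

Transformed code:
def h(x, tmp, tokens, out):
    x = 24
    log(0)
    if 9 < x:
        raise ValueError(x)
    for v in out:
        tokens = handle(out) * tmp[29]
        if 36 == 16:
            continue
    out = tmp
    tmp = 29 - tokens
    tokens = out
    return 33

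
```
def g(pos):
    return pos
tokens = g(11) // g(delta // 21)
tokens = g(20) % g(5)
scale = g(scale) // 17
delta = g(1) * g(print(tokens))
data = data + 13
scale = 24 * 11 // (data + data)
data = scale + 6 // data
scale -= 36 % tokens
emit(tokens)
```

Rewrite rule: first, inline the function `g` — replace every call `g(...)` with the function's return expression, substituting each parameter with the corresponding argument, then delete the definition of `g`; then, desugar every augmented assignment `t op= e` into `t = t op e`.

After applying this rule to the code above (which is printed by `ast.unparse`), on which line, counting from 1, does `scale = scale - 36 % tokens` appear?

8

Transformed code:
tokens = 11 // (delta // 21)
tokens = 20 % 5
scale = scale // 17
delta = 1 * print(tokens)
data = data + 13
scale = 24 * 11 // (data + data)
data = scale + 6 // data
scale = scale - 36 % tokens
emit(tokens)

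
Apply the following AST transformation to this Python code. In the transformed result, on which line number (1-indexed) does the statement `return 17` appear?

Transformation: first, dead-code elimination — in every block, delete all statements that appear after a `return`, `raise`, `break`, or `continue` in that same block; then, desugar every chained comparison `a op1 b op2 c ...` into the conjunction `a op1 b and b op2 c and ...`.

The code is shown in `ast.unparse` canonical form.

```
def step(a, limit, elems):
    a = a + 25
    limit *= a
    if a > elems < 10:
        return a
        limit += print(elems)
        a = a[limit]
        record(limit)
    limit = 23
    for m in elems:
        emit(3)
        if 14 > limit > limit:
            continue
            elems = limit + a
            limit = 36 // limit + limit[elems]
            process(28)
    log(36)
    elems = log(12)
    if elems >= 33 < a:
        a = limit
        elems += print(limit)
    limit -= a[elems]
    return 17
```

Transformed code:
def step(a, limit, elems):
    a = a + 25
    limit *= a
    if a > elems and elems < 10:
        return a
    limit = 23
    for m in elems:
        emit(3)
        if 14 > limit and limit > limit:
            continue
    log(36)
    elems = log(12)
    if elems >= 33 and 33 < a:
        a = limit
        elems += print(limit)
    limit -= a[elems]
    return 17

17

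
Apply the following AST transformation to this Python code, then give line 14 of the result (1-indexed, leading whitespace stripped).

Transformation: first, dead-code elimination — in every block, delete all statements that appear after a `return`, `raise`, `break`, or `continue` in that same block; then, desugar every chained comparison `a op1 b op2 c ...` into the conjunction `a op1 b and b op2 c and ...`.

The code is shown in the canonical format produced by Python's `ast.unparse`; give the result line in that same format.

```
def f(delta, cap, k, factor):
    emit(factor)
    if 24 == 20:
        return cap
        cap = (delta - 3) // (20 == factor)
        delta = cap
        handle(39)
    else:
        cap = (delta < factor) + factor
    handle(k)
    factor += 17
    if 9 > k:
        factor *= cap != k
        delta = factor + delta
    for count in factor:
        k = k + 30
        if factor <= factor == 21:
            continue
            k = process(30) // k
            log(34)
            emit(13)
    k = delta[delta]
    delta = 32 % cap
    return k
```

if factor <= factor and factor == 21:

Transformed code:
def f(delta, cap, k, factor):
    emit(factor)
    if 24 == 20:
        return cap
    else:
        cap = (delta < factor) + factor
    handle(k)
    factor += 17
    if 9 > k:
        factor *= cap != k
        delta = factor + delta
    for count in factor:
        k = k + 30
        if factor <= factor and factor == 21:
            continue
    k = delta[delta]
    delta = 32 % cap
    return k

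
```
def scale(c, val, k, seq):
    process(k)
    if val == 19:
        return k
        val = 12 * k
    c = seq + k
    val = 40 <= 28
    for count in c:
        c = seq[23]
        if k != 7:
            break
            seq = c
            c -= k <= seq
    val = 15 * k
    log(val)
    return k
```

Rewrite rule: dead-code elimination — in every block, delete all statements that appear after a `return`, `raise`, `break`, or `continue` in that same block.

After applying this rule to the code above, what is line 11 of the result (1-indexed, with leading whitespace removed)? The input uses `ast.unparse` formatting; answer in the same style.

val = 15 * k

Transformed code:
def scale(c, val, k, seq):
    process(k)
    if val == 19:
        return k
    c = seq + k
    val = 40 <= 28
    for count in c:
        c = seq[23]
        if k != 7:
            break
    val = 15 * k
    log(val)
    return k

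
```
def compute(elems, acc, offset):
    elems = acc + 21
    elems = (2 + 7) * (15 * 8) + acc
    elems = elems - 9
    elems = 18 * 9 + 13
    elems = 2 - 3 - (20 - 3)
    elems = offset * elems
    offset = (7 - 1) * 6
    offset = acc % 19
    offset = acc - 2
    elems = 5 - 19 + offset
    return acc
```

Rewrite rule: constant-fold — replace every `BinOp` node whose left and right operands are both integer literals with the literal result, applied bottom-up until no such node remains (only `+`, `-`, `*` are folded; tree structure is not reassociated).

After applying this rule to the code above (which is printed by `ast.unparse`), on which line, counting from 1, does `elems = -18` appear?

Transformed code:
def compute(elems, acc, offset):
    elems = acc + 21
    elems = 1080 + acc
    elems = elems - 9
    elems = 175
    elems = -18
    elems = offset * elems
    offset = 36
    offset = acc % 19
    offset = acc - 2
    elems = -14 + offset
    return acc

6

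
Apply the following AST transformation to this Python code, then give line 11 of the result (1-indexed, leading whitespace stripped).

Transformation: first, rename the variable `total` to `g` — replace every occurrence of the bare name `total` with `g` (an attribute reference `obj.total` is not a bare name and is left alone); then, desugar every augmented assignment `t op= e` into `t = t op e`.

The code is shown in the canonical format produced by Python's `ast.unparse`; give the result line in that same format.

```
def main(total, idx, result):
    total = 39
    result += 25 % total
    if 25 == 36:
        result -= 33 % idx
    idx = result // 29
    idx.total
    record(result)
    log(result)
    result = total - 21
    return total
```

Transformed code:
def main(g, idx, result):
    g = 39
    result = result + 25 % g
    if 25 == 36:
        result = result - 33 % idx
    idx = result // 29
    idx.total
    record(result)
    log(result)
    result = g - 21
    return g

return g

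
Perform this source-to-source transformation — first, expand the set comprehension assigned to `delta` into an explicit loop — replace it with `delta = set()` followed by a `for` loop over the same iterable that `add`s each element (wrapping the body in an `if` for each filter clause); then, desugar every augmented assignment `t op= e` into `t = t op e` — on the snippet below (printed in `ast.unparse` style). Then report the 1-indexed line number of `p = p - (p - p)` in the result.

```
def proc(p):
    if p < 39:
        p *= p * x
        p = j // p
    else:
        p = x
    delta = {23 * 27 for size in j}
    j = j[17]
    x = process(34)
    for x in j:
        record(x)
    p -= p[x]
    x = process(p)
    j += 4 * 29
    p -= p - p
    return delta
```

Transformed code:
def proc(p):
    if p < 39:
        p = p * (p * x)
        p = j // p
    else:
        p = x
    delta = set()
    for size in j:
        delta.add(23 * 27)
    j = j[17]
    x = process(34)
    for x in j:
        record(x)
    p = p - p[x]
    x = process(p)
    j = j + 4 * 29
    p = p - (p - p)
    return delta

17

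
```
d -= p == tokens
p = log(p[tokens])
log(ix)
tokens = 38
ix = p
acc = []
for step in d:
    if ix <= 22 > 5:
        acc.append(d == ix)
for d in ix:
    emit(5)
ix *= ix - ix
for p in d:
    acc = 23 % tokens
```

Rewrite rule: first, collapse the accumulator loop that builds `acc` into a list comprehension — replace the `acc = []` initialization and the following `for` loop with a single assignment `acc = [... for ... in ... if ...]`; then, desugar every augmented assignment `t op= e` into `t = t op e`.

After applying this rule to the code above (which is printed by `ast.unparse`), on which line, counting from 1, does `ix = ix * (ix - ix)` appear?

Transformed code:
d = d - (p == tokens)
p = log(p[tokens])
log(ix)
tokens = 38
ix = p
acc = [d == ix for step in d if ix <= 22 > 5]
for d in ix:
    emit(5)
ix = ix * (ix - ix)
for p in d:
    acc = 23 % tokens

9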